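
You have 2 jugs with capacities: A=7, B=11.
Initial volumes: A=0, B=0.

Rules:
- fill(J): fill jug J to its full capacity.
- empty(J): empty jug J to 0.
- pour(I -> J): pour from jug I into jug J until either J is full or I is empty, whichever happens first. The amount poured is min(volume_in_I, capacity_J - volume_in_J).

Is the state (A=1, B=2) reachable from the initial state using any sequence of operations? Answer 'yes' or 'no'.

Answer: no

Derivation:
BFS explored all 36 reachable states.
Reachable set includes: (0,0), (0,1), (0,2), (0,3), (0,4), (0,5), (0,6), (0,7), (0,8), (0,9), (0,10), (0,11) ...
Target (A=1, B=2) not in reachable set → no.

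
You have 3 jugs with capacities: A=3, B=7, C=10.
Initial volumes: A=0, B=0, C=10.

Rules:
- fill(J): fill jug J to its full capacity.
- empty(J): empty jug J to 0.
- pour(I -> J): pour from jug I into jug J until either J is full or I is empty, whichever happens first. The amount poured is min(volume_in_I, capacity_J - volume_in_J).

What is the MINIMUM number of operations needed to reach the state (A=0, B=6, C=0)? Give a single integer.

BFS from (A=0, B=0, C=10). One shortest path:
  1. fill(A) -> (A=3 B=0 C=10)
  2. empty(C) -> (A=3 B=0 C=0)
  3. pour(A -> B) -> (A=0 B=3 C=0)
  4. fill(A) -> (A=3 B=3 C=0)
  5. pour(A -> B) -> (A=0 B=6 C=0)
Reached target in 5 moves.

Answer: 5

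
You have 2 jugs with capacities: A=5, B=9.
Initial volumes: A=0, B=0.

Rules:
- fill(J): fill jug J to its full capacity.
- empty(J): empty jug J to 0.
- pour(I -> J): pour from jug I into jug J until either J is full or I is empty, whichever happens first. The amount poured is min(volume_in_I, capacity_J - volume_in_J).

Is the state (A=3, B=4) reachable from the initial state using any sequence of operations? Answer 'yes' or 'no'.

BFS explored all 28 reachable states.
Reachable set includes: (0,0), (0,1), (0,2), (0,3), (0,4), (0,5), (0,6), (0,7), (0,8), (0,9), (1,0), (1,9) ...
Target (A=3, B=4) not in reachable set → no.

Answer: no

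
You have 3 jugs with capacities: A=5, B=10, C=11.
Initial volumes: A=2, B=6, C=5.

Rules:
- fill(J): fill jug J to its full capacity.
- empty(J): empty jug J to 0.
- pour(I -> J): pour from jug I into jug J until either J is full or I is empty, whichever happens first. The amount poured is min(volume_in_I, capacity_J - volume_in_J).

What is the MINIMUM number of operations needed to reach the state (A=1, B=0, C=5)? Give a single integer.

Answer: 3

Derivation:
BFS from (A=2, B=6, C=5). One shortest path:
  1. fill(A) -> (A=5 B=6 C=5)
  2. pour(A -> B) -> (A=1 B=10 C=5)
  3. empty(B) -> (A=1 B=0 C=5)
Reached target in 3 moves.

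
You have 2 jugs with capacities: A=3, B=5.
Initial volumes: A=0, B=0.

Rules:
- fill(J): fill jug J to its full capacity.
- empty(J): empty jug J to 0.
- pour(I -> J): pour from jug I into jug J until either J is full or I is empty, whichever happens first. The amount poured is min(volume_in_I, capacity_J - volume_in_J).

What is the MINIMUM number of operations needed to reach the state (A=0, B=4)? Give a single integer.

BFS from (A=0, B=0). One shortest path:
  1. fill(B) -> (A=0 B=5)
  2. pour(B -> A) -> (A=3 B=2)
  3. empty(A) -> (A=0 B=2)
  4. pour(B -> A) -> (A=2 B=0)
  5. fill(B) -> (A=2 B=5)
  6. pour(B -> A) -> (A=3 B=4)
  7. empty(A) -> (A=0 B=4)
Reached target in 7 moves.

Answer: 7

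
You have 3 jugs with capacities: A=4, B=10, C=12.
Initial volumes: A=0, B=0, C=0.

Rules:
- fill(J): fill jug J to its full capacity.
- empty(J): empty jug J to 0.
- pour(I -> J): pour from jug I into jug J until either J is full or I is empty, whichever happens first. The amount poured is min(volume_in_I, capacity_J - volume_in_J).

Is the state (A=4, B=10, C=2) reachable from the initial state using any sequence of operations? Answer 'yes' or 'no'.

Answer: yes

Derivation:
BFS from (A=0, B=0, C=0):
  1. fill(A) -> (A=4 B=0 C=0)
  2. fill(C) -> (A=4 B=0 C=12)
  3. pour(C -> B) -> (A=4 B=10 C=2)
Target reached → yes.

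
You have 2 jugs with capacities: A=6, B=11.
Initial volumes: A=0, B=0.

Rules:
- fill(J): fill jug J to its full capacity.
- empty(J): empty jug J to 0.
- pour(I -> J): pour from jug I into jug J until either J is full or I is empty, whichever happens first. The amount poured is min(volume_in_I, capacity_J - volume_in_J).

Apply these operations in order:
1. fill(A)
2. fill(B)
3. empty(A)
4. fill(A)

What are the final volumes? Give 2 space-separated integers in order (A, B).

Answer: 6 11

Derivation:
Step 1: fill(A) -> (A=6 B=0)
Step 2: fill(B) -> (A=6 B=11)
Step 3: empty(A) -> (A=0 B=11)
Step 4: fill(A) -> (A=6 B=11)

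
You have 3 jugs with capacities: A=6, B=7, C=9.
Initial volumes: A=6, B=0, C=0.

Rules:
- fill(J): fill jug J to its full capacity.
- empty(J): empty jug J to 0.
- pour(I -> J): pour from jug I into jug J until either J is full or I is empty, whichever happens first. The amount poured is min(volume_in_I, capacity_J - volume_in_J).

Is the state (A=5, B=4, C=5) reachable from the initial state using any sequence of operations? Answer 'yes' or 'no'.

Answer: no

Derivation:
BFS explored all 320 reachable states.
Reachable set includes: (0,0,0), (0,0,1), (0,0,2), (0,0,3), (0,0,4), (0,0,5), (0,0,6), (0,0,7), (0,0,8), (0,0,9), (0,1,0), (0,1,1) ...
Target (A=5, B=4, C=5) not in reachable set → no.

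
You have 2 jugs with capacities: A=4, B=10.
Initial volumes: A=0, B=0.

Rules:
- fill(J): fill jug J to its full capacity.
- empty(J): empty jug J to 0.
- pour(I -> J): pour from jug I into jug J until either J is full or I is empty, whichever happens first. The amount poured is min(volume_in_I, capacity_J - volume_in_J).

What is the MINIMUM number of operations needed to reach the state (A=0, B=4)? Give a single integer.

Answer: 2

Derivation:
BFS from (A=0, B=0). One shortest path:
  1. fill(A) -> (A=4 B=0)
  2. pour(A -> B) -> (A=0 B=4)
Reached target in 2 moves.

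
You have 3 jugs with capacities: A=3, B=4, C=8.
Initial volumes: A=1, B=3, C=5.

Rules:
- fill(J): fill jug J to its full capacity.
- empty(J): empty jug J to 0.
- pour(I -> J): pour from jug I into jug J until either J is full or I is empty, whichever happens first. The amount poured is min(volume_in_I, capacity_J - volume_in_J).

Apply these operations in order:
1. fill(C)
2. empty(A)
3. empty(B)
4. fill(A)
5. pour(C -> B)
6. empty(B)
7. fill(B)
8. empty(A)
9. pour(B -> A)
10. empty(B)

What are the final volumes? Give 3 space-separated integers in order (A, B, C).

Step 1: fill(C) -> (A=1 B=3 C=8)
Step 2: empty(A) -> (A=0 B=3 C=8)
Step 3: empty(B) -> (A=0 B=0 C=8)
Step 4: fill(A) -> (A=3 B=0 C=8)
Step 5: pour(C -> B) -> (A=3 B=4 C=4)
Step 6: empty(B) -> (A=3 B=0 C=4)
Step 7: fill(B) -> (A=3 B=4 C=4)
Step 8: empty(A) -> (A=0 B=4 C=4)
Step 9: pour(B -> A) -> (A=3 B=1 C=4)
Step 10: empty(B) -> (A=3 B=0 C=4)

Answer: 3 0 4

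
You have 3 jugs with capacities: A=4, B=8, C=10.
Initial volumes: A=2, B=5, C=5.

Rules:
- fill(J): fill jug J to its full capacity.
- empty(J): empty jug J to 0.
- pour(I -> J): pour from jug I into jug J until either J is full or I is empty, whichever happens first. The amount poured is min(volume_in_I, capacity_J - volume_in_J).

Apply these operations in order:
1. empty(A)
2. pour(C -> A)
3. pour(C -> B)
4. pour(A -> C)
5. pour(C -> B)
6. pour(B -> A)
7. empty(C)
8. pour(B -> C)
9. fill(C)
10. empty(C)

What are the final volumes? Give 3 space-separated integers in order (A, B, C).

Step 1: empty(A) -> (A=0 B=5 C=5)
Step 2: pour(C -> A) -> (A=4 B=5 C=1)
Step 3: pour(C -> B) -> (A=4 B=6 C=0)
Step 4: pour(A -> C) -> (A=0 B=6 C=4)
Step 5: pour(C -> B) -> (A=0 B=8 C=2)
Step 6: pour(B -> A) -> (A=4 B=4 C=2)
Step 7: empty(C) -> (A=4 B=4 C=0)
Step 8: pour(B -> C) -> (A=4 B=0 C=4)
Step 9: fill(C) -> (A=4 B=0 C=10)
Step 10: empty(C) -> (A=4 B=0 C=0)

Answer: 4 0 0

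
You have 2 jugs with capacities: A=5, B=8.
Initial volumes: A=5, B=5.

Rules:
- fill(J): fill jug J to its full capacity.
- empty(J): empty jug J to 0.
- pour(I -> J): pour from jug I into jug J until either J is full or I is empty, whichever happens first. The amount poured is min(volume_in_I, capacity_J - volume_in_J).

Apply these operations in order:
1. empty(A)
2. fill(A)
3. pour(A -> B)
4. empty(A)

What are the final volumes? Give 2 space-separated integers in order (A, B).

Step 1: empty(A) -> (A=0 B=5)
Step 2: fill(A) -> (A=5 B=5)
Step 3: pour(A -> B) -> (A=2 B=8)
Step 4: empty(A) -> (A=0 B=8)

Answer: 0 8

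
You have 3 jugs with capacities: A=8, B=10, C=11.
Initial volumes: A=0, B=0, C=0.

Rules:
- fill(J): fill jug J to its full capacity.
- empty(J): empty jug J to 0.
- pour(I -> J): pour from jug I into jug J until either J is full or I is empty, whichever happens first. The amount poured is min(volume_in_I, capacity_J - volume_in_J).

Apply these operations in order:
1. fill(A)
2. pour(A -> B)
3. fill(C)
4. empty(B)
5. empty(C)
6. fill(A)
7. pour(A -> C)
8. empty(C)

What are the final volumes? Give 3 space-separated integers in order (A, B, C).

Step 1: fill(A) -> (A=8 B=0 C=0)
Step 2: pour(A -> B) -> (A=0 B=8 C=0)
Step 3: fill(C) -> (A=0 B=8 C=11)
Step 4: empty(B) -> (A=0 B=0 C=11)
Step 5: empty(C) -> (A=0 B=0 C=0)
Step 6: fill(A) -> (A=8 B=0 C=0)
Step 7: pour(A -> C) -> (A=0 B=0 C=8)
Step 8: empty(C) -> (A=0 B=0 C=0)

Answer: 0 0 0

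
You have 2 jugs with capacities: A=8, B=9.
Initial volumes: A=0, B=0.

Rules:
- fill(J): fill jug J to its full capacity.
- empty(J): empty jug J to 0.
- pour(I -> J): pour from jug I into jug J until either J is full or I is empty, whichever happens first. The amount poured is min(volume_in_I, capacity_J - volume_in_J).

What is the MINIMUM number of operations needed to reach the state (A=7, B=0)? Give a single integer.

BFS from (A=0, B=0). One shortest path:
  1. fill(A) -> (A=8 B=0)
  2. pour(A -> B) -> (A=0 B=8)
  3. fill(A) -> (A=8 B=8)
  4. pour(A -> B) -> (A=7 B=9)
  5. empty(B) -> (A=7 B=0)
Reached target in 5 moves.

Answer: 5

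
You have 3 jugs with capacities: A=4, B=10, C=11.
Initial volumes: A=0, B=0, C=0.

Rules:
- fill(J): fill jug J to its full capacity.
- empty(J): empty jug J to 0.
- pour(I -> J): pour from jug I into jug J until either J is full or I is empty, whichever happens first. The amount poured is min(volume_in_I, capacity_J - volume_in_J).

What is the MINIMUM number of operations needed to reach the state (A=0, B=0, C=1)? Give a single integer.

Answer: 3

Derivation:
BFS from (A=0, B=0, C=0). One shortest path:
  1. fill(C) -> (A=0 B=0 C=11)
  2. pour(C -> B) -> (A=0 B=10 C=1)
  3. empty(B) -> (A=0 B=0 C=1)
Reached target in 3 moves.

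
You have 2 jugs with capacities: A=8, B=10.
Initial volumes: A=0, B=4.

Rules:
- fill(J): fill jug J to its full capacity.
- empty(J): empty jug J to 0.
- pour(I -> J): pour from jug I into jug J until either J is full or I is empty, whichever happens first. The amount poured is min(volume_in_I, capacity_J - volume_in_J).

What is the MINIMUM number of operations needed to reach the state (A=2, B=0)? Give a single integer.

Answer: 3

Derivation:
BFS from (A=0, B=4). One shortest path:
  1. fill(A) -> (A=8 B=4)
  2. pour(A -> B) -> (A=2 B=10)
  3. empty(B) -> (A=2 B=0)
Reached target in 3 moves.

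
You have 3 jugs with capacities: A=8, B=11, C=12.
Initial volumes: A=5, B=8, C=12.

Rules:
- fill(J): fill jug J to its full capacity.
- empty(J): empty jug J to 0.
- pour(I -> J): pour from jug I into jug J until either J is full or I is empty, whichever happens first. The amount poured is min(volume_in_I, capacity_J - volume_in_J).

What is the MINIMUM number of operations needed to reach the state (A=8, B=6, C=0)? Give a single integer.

BFS from (A=5, B=8, C=12). One shortest path:
  1. pour(A -> B) -> (A=2 B=11 C=12)
  2. empty(B) -> (A=2 B=0 C=12)
  3. pour(C -> A) -> (A=8 B=0 C=6)
  4. pour(C -> B) -> (A=8 B=6 C=0)
Reached target in 4 moves.

Answer: 4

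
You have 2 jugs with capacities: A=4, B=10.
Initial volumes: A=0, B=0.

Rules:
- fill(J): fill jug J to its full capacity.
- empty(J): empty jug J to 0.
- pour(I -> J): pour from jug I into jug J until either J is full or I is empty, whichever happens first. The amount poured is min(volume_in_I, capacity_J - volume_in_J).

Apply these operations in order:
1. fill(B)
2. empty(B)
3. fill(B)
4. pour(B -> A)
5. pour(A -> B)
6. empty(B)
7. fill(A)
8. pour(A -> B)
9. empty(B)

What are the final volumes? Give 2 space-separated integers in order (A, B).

Answer: 0 0

Derivation:
Step 1: fill(B) -> (A=0 B=10)
Step 2: empty(B) -> (A=0 B=0)
Step 3: fill(B) -> (A=0 B=10)
Step 4: pour(B -> A) -> (A=4 B=6)
Step 5: pour(A -> B) -> (A=0 B=10)
Step 6: empty(B) -> (A=0 B=0)
Step 7: fill(A) -> (A=4 B=0)
Step 8: pour(A -> B) -> (A=0 B=4)
Step 9: empty(B) -> (A=0 B=0)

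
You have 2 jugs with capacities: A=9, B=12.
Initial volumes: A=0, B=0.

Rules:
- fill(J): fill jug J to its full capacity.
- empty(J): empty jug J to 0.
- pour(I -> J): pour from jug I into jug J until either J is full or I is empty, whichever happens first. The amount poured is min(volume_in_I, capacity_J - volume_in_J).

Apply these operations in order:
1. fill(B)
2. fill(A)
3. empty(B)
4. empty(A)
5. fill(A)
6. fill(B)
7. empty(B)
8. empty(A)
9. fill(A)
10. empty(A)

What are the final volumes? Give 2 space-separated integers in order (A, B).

Step 1: fill(B) -> (A=0 B=12)
Step 2: fill(A) -> (A=9 B=12)
Step 3: empty(B) -> (A=9 B=0)
Step 4: empty(A) -> (A=0 B=0)
Step 5: fill(A) -> (A=9 B=0)
Step 6: fill(B) -> (A=9 B=12)
Step 7: empty(B) -> (A=9 B=0)
Step 8: empty(A) -> (A=0 B=0)
Step 9: fill(A) -> (A=9 B=0)
Step 10: empty(A) -> (A=0 B=0)

Answer: 0 0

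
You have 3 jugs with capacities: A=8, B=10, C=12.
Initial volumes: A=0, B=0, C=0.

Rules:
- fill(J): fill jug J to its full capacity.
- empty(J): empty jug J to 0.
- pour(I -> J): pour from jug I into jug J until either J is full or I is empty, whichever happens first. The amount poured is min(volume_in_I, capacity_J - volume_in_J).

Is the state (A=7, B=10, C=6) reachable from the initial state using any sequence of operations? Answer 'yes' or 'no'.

Answer: no

Derivation:
BFS explored all 150 reachable states.
Reachable set includes: (0,0,0), (0,0,2), (0,0,4), (0,0,6), (0,0,8), (0,0,10), (0,0,12), (0,2,0), (0,2,2), (0,2,4), (0,2,6), (0,2,8) ...
Target (A=7, B=10, C=6) not in reachable set → no.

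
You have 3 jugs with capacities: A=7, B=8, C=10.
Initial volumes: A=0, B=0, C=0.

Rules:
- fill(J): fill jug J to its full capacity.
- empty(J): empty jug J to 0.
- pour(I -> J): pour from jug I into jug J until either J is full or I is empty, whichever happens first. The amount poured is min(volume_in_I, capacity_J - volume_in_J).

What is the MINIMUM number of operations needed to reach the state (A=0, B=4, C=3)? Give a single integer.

Answer: 7

Derivation:
BFS from (A=0, B=0, C=0). One shortest path:
  1. fill(A) -> (A=7 B=0 C=0)
  2. pour(A -> B) -> (A=0 B=7 C=0)
  3. fill(A) -> (A=7 B=7 C=0)
  4. pour(A -> C) -> (A=0 B=7 C=7)
  5. pour(B -> C) -> (A=0 B=4 C=10)
  6. pour(C -> A) -> (A=7 B=4 C=3)
  7. empty(A) -> (A=0 B=4 C=3)
Reached target in 7 moves.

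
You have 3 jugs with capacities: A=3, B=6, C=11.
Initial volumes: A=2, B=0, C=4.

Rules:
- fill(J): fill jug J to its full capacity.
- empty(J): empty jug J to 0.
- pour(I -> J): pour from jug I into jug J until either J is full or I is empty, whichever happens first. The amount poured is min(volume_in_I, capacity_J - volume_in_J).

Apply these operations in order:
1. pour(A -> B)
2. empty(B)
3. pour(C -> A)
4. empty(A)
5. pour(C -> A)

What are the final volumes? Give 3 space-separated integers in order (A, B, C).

Answer: 1 0 0

Derivation:
Step 1: pour(A -> B) -> (A=0 B=2 C=4)
Step 2: empty(B) -> (A=0 B=0 C=4)
Step 3: pour(C -> A) -> (A=3 B=0 C=1)
Step 4: empty(A) -> (A=0 B=0 C=1)
Step 5: pour(C -> A) -> (A=1 B=0 C=0)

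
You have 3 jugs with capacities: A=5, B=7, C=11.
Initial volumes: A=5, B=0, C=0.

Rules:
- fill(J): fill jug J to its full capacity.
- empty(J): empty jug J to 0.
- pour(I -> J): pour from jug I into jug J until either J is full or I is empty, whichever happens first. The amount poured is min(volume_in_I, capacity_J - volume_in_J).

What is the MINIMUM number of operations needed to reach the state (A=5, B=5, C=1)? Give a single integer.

BFS from (A=5, B=0, C=0). One shortest path:
  1. empty(A) -> (A=0 B=0 C=0)
  2. fill(C) -> (A=0 B=0 C=11)
  3. pour(C -> A) -> (A=5 B=0 C=6)
  4. pour(A -> B) -> (A=0 B=5 C=6)
  5. pour(C -> A) -> (A=5 B=5 C=1)
Reached target in 5 moves.

Answer: 5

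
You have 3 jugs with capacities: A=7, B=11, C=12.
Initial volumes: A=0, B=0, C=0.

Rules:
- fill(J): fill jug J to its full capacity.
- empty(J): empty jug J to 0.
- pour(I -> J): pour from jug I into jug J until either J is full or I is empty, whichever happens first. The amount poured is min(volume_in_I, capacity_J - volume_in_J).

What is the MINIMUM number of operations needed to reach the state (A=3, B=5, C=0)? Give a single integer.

Answer: 7

Derivation:
BFS from (A=0, B=0, C=0). One shortest path:
  1. fill(A) -> (A=7 B=0 C=0)
  2. fill(C) -> (A=7 B=0 C=12)
  3. pour(A -> B) -> (A=0 B=7 C=12)
  4. pour(C -> A) -> (A=7 B=7 C=5)
  5. pour(A -> B) -> (A=3 B=11 C=5)
  6. empty(B) -> (A=3 B=0 C=5)
  7. pour(C -> B) -> (A=3 B=5 C=0)
Reached target in 7 moves.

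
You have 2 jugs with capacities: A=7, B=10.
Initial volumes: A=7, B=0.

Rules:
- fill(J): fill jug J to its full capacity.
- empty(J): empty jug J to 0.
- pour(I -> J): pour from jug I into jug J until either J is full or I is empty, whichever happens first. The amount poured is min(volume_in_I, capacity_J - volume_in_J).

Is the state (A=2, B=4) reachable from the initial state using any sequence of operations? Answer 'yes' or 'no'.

Answer: no

Derivation:
BFS explored all 34 reachable states.
Reachable set includes: (0,0), (0,1), (0,2), (0,3), (0,4), (0,5), (0,6), (0,7), (0,8), (0,9), (0,10), (1,0) ...
Target (A=2, B=4) not in reachable set → no.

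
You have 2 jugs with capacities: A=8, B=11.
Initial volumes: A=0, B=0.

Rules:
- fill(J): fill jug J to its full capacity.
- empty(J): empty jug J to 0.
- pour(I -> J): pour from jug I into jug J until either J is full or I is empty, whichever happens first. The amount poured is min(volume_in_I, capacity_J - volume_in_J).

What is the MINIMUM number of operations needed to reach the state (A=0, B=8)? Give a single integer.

BFS from (A=0, B=0). One shortest path:
  1. fill(A) -> (A=8 B=0)
  2. pour(A -> B) -> (A=0 B=8)
Reached target in 2 moves.

Answer: 2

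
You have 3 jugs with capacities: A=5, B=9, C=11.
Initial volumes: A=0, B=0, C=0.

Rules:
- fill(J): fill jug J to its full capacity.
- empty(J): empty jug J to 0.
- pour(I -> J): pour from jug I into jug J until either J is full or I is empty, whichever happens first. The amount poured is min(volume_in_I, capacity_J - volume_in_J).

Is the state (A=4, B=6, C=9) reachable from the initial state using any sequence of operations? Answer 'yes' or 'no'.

BFS explored all 400 reachable states.
Reachable set includes: (0,0,0), (0,0,1), (0,0,2), (0,0,3), (0,0,4), (0,0,5), (0,0,6), (0,0,7), (0,0,8), (0,0,9), (0,0,10), (0,0,11) ...
Target (A=4, B=6, C=9) not in reachable set → no.

Answer: no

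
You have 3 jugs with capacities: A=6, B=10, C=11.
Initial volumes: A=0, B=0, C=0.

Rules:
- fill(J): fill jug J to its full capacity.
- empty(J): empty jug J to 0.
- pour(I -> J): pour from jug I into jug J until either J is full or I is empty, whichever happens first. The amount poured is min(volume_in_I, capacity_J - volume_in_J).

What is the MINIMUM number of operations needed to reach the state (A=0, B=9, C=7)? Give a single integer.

BFS from (A=0, B=0, C=0). One shortest path:
  1. fill(A) -> (A=6 B=0 C=0)
  2. fill(B) -> (A=6 B=10 C=0)
  3. pour(B -> C) -> (A=6 B=0 C=10)
  4. pour(A -> C) -> (A=5 B=0 C=11)
  5. pour(C -> B) -> (A=5 B=10 C=1)
  6. pour(B -> A) -> (A=6 B=9 C=1)
  7. pour(A -> C) -> (A=0 B=9 C=7)
Reached target in 7 moves.

Answer: 7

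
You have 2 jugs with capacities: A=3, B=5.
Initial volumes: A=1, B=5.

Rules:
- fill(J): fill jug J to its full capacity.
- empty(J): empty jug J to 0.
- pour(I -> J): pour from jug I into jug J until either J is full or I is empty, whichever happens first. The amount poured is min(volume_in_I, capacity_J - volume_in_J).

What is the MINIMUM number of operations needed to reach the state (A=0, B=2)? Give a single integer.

Answer: 3

Derivation:
BFS from (A=1, B=5). One shortest path:
  1. empty(A) -> (A=0 B=5)
  2. pour(B -> A) -> (A=3 B=2)
  3. empty(A) -> (A=0 B=2)
Reached target in 3 moves.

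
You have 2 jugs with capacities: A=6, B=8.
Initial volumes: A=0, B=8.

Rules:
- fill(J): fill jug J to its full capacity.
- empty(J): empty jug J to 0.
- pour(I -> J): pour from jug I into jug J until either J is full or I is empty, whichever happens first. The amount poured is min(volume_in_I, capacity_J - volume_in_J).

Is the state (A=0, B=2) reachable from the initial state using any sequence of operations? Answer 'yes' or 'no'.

BFS from (A=0, B=8):
  1. pour(B -> A) -> (A=6 B=2)
  2. empty(A) -> (A=0 B=2)
Target reached → yes.

Answer: yes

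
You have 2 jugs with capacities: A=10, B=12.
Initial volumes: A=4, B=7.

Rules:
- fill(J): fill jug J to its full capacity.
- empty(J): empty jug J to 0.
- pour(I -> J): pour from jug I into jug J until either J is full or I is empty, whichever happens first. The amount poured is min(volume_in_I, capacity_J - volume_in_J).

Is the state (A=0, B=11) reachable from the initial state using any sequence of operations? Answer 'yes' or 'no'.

Answer: yes

Derivation:
BFS from (A=4, B=7):
  1. pour(A -> B) -> (A=0 B=11)
Target reached → yes.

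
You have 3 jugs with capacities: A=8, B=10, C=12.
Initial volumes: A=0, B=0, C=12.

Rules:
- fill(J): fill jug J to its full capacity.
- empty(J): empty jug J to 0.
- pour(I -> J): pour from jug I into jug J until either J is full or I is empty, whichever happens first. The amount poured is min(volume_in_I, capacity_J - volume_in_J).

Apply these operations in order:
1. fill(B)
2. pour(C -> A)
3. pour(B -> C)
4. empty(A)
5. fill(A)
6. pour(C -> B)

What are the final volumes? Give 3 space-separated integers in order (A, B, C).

Answer: 8 10 4

Derivation:
Step 1: fill(B) -> (A=0 B=10 C=12)
Step 2: pour(C -> A) -> (A=8 B=10 C=4)
Step 3: pour(B -> C) -> (A=8 B=2 C=12)
Step 4: empty(A) -> (A=0 B=2 C=12)
Step 5: fill(A) -> (A=8 B=2 C=12)
Step 6: pour(C -> B) -> (A=8 B=10 C=4)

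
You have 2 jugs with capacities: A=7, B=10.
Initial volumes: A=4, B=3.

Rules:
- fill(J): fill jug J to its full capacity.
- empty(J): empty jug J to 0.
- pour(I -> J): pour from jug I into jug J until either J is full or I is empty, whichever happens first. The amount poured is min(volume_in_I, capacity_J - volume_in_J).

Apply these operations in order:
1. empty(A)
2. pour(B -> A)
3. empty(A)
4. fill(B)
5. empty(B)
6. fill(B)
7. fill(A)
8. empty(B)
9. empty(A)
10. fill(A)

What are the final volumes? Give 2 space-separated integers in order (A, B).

Answer: 7 0

Derivation:
Step 1: empty(A) -> (A=0 B=3)
Step 2: pour(B -> A) -> (A=3 B=0)
Step 3: empty(A) -> (A=0 B=0)
Step 4: fill(B) -> (A=0 B=10)
Step 5: empty(B) -> (A=0 B=0)
Step 6: fill(B) -> (A=0 B=10)
Step 7: fill(A) -> (A=7 B=10)
Step 8: empty(B) -> (A=7 B=0)
Step 9: empty(A) -> (A=0 B=0)
Step 10: fill(A) -> (A=7 B=0)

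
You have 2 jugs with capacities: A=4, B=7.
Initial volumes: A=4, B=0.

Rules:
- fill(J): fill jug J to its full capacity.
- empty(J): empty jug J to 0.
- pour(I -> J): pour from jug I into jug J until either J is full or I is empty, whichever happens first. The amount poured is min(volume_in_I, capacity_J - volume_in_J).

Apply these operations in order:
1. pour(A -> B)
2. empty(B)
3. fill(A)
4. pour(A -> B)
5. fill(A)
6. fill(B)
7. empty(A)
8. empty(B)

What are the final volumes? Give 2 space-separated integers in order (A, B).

Step 1: pour(A -> B) -> (A=0 B=4)
Step 2: empty(B) -> (A=0 B=0)
Step 3: fill(A) -> (A=4 B=0)
Step 4: pour(A -> B) -> (A=0 B=4)
Step 5: fill(A) -> (A=4 B=4)
Step 6: fill(B) -> (A=4 B=7)
Step 7: empty(A) -> (A=0 B=7)
Step 8: empty(B) -> (A=0 B=0)

Answer: 0 0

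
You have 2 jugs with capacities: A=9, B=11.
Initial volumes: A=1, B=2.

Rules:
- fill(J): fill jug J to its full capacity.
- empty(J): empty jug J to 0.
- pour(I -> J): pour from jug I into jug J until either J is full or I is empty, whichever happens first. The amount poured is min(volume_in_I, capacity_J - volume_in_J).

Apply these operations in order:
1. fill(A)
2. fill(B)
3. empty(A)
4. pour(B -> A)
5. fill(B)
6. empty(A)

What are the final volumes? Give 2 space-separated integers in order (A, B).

Answer: 0 11

Derivation:
Step 1: fill(A) -> (A=9 B=2)
Step 2: fill(B) -> (A=9 B=11)
Step 3: empty(A) -> (A=0 B=11)
Step 4: pour(B -> A) -> (A=9 B=2)
Step 5: fill(B) -> (A=9 B=11)
Step 6: empty(A) -> (A=0 B=11)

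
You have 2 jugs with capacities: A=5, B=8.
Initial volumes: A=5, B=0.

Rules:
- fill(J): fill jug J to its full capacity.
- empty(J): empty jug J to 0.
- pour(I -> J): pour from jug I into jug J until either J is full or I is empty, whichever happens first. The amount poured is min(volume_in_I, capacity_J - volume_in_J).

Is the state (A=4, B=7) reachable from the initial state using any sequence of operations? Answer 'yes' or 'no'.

Answer: no

Derivation:
BFS explored all 26 reachable states.
Reachable set includes: (0,0), (0,1), (0,2), (0,3), (0,4), (0,5), (0,6), (0,7), (0,8), (1,0), (1,8), (2,0) ...
Target (A=4, B=7) not in reachable set → no.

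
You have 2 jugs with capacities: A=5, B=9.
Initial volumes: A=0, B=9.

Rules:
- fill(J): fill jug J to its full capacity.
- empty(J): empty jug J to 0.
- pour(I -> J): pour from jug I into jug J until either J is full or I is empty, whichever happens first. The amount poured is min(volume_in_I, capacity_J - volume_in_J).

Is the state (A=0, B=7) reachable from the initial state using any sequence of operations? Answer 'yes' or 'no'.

BFS from (A=0, B=9):
  1. pour(B -> A) -> (A=5 B=4)
  2. empty(A) -> (A=0 B=4)
  3. pour(B -> A) -> (A=4 B=0)
  4. fill(B) -> (A=4 B=9)
  5. pour(B -> A) -> (A=5 B=8)
  6. empty(A) -> (A=0 B=8)
  7. pour(B -> A) -> (A=5 B=3)
  8. empty(A) -> (A=0 B=3)
  9. pour(B -> A) -> (A=3 B=0)
  10. fill(B) -> (A=3 B=9)
  11. pour(B -> A) -> (A=5 B=7)
  12. empty(A) -> (A=0 B=7)
Target reached → yes.

Answer: yes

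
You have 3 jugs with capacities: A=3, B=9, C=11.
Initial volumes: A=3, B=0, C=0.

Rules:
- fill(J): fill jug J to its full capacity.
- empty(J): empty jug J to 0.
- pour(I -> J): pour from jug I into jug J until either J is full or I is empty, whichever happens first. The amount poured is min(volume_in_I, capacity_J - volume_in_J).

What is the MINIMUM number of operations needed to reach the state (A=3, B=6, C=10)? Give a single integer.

Answer: 8

Derivation:
BFS from (A=3, B=0, C=0). One shortest path:
  1. empty(A) -> (A=0 B=0 C=0)
  2. fill(C) -> (A=0 B=0 C=11)
  3. pour(C -> A) -> (A=3 B=0 C=8)
  4. empty(A) -> (A=0 B=0 C=8)
  5. pour(C -> B) -> (A=0 B=8 C=0)
  6. fill(C) -> (A=0 B=8 C=11)
  7. pour(C -> B) -> (A=0 B=9 C=10)
  8. pour(B -> A) -> (A=3 B=6 C=10)
Reached target in 8 moves.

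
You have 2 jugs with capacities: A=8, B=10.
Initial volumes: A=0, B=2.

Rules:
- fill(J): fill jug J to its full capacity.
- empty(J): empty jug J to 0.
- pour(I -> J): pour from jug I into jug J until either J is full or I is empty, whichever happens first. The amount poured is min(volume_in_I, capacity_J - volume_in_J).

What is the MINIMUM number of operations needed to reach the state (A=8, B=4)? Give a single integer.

Answer: 3

Derivation:
BFS from (A=0, B=2). One shortest path:
  1. pour(B -> A) -> (A=2 B=0)
  2. fill(B) -> (A=2 B=10)
  3. pour(B -> A) -> (A=8 B=4)
Reached target in 3 moves.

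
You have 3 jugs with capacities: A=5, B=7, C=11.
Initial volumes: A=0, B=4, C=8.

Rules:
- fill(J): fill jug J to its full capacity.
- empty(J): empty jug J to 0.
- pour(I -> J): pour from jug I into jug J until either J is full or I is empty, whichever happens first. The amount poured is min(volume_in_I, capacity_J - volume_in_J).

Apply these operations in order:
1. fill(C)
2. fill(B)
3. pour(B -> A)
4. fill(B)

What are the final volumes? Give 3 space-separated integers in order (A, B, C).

Step 1: fill(C) -> (A=0 B=4 C=11)
Step 2: fill(B) -> (A=0 B=7 C=11)
Step 3: pour(B -> A) -> (A=5 B=2 C=11)
Step 4: fill(B) -> (A=5 B=7 C=11)

Answer: 5 7 11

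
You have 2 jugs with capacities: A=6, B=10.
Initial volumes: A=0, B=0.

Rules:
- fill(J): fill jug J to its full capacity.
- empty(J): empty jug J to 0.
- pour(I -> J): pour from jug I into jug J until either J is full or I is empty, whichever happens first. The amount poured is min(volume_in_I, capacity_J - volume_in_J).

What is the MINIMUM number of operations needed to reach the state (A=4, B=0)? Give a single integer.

BFS from (A=0, B=0). One shortest path:
  1. fill(B) -> (A=0 B=10)
  2. pour(B -> A) -> (A=6 B=4)
  3. empty(A) -> (A=0 B=4)
  4. pour(B -> A) -> (A=4 B=0)
Reached target in 4 moves.

Answer: 4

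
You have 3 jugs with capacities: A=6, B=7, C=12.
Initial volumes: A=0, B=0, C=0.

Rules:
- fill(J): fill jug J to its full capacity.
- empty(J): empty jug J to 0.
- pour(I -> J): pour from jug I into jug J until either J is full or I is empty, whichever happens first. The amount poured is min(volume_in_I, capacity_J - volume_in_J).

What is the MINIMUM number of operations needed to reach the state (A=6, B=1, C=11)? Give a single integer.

Answer: 5

Derivation:
BFS from (A=0, B=0, C=0). One shortest path:
  1. fill(A) -> (A=6 B=0 C=0)
  2. fill(C) -> (A=6 B=0 C=12)
  3. pour(A -> B) -> (A=0 B=6 C=12)
  4. pour(C -> B) -> (A=0 B=7 C=11)
  5. pour(B -> A) -> (A=6 B=1 C=11)
Reached target in 5 moves.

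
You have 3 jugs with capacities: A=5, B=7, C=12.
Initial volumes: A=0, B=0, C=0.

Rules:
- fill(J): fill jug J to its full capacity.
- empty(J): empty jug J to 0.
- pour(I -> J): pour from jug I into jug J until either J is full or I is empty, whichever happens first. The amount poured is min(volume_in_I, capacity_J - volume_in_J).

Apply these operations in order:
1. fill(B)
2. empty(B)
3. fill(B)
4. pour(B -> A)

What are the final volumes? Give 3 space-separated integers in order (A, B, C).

Step 1: fill(B) -> (A=0 B=7 C=0)
Step 2: empty(B) -> (A=0 B=0 C=0)
Step 3: fill(B) -> (A=0 B=7 C=0)
Step 4: pour(B -> A) -> (A=5 B=2 C=0)

Answer: 5 2 0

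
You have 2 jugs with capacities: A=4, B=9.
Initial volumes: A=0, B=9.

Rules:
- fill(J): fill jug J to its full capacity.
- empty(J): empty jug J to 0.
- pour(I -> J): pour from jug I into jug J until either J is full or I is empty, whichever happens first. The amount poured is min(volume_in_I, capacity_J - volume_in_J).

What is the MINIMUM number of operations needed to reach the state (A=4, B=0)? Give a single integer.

Answer: 2

Derivation:
BFS from (A=0, B=9). One shortest path:
  1. fill(A) -> (A=4 B=9)
  2. empty(B) -> (A=4 B=0)
Reached target in 2 moves.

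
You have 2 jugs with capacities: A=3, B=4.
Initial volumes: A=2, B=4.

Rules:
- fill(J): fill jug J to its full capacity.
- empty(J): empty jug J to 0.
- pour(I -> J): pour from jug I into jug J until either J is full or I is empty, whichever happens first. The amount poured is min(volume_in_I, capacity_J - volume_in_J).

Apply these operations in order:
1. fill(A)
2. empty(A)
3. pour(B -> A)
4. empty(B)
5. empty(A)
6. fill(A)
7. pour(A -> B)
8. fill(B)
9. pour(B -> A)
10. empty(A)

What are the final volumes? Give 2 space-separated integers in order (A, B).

Answer: 0 1

Derivation:
Step 1: fill(A) -> (A=3 B=4)
Step 2: empty(A) -> (A=0 B=4)
Step 3: pour(B -> A) -> (A=3 B=1)
Step 4: empty(B) -> (A=3 B=0)
Step 5: empty(A) -> (A=0 B=0)
Step 6: fill(A) -> (A=3 B=0)
Step 7: pour(A -> B) -> (A=0 B=3)
Step 8: fill(B) -> (A=0 B=4)
Step 9: pour(B -> A) -> (A=3 B=1)
Step 10: empty(A) -> (A=0 B=1)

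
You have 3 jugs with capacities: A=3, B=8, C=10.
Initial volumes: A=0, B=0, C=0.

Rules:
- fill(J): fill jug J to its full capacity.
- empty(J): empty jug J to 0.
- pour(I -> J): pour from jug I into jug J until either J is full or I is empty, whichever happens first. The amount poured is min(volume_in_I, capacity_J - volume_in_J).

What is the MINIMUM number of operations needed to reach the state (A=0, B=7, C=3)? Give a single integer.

BFS from (A=0, B=0, C=0). One shortest path:
  1. fill(C) -> (A=0 B=0 C=10)
  2. pour(C -> A) -> (A=3 B=0 C=7)
  3. pour(C -> B) -> (A=3 B=7 C=0)
  4. pour(A -> C) -> (A=0 B=7 C=3)
Reached target in 4 moves.

Answer: 4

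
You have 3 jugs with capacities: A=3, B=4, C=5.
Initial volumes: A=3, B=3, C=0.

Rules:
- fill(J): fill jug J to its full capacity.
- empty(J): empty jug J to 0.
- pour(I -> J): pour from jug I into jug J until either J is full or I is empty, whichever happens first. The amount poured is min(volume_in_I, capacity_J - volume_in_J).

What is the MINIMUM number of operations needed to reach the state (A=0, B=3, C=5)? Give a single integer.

BFS from (A=3, B=3, C=0). One shortest path:
  1. empty(A) -> (A=0 B=3 C=0)
  2. fill(C) -> (A=0 B=3 C=5)
Reached target in 2 moves.

Answer: 2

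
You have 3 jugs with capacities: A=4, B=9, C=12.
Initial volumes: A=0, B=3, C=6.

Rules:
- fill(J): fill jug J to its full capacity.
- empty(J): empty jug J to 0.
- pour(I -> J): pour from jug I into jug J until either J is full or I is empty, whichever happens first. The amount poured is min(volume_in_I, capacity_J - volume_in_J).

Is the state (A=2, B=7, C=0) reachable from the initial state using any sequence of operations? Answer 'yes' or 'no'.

Answer: yes

Derivation:
BFS from (A=0, B=3, C=6):
  1. pour(C -> A) -> (A=4 B=3 C=2)
  2. pour(A -> B) -> (A=0 B=7 C=2)
  3. pour(C -> A) -> (A=2 B=7 C=0)
Target reached → yes.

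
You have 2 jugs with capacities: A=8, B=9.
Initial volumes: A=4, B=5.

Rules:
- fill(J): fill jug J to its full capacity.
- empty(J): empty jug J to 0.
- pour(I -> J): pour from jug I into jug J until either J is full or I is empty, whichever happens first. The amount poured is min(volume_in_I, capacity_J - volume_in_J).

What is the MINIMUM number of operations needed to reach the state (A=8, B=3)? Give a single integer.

BFS from (A=4, B=5). One shortest path:
  1. empty(B) -> (A=4 B=0)
  2. pour(A -> B) -> (A=0 B=4)
  3. fill(A) -> (A=8 B=4)
  4. pour(A -> B) -> (A=3 B=9)
  5. empty(B) -> (A=3 B=0)
  6. pour(A -> B) -> (A=0 B=3)
  7. fill(A) -> (A=8 B=3)
Reached target in 7 moves.

Answer: 7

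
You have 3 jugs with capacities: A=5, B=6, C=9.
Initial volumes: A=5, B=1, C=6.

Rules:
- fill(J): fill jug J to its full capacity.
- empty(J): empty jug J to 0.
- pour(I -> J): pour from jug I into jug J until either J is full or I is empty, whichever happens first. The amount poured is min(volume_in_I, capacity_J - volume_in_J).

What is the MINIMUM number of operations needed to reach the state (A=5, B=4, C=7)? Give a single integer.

BFS from (A=5, B=1, C=6). One shortest path:
  1. empty(B) -> (A=5 B=0 C=6)
  2. pour(A -> B) -> (A=0 B=5 C=6)
  3. pour(C -> A) -> (A=5 B=5 C=1)
  4. pour(A -> B) -> (A=4 B=6 C=1)
  5. pour(B -> C) -> (A=4 B=0 C=7)
  6. pour(A -> B) -> (A=0 B=4 C=7)
  7. fill(A) -> (A=5 B=4 C=7)
Reached target in 7 moves.

Answer: 7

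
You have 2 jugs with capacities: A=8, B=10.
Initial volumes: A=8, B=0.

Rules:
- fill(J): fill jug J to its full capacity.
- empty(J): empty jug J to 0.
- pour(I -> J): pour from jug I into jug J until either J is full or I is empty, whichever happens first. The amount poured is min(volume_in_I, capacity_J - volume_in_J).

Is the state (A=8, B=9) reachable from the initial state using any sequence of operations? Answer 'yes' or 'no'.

Answer: no

Derivation:
BFS explored all 18 reachable states.
Reachable set includes: (0,0), (0,2), (0,4), (0,6), (0,8), (0,10), (2,0), (2,10), (4,0), (4,10), (6,0), (6,10) ...
Target (A=8, B=9) not in reachable set → no.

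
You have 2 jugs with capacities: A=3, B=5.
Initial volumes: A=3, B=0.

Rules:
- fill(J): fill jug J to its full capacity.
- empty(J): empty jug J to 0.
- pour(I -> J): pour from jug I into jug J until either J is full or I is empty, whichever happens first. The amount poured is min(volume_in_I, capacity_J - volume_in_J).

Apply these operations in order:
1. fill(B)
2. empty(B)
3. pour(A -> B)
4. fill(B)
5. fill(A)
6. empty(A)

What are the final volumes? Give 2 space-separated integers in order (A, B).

Answer: 0 5

Derivation:
Step 1: fill(B) -> (A=3 B=5)
Step 2: empty(B) -> (A=3 B=0)
Step 3: pour(A -> B) -> (A=0 B=3)
Step 4: fill(B) -> (A=0 B=5)
Step 5: fill(A) -> (A=3 B=5)
Step 6: empty(A) -> (A=0 B=5)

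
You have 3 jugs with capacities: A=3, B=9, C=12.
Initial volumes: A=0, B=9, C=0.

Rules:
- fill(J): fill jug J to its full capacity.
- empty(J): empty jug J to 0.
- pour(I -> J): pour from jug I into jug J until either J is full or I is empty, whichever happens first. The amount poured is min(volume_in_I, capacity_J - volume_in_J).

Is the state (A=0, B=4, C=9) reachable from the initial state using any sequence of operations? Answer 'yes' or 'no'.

BFS explored all 40 reachable states.
Reachable set includes: (0,0,0), (0,0,3), (0,0,6), (0,0,9), (0,0,12), (0,3,0), (0,3,3), (0,3,6), (0,3,9), (0,3,12), (0,6,0), (0,6,3) ...
Target (A=0, B=4, C=9) not in reachable set → no.

Answer: no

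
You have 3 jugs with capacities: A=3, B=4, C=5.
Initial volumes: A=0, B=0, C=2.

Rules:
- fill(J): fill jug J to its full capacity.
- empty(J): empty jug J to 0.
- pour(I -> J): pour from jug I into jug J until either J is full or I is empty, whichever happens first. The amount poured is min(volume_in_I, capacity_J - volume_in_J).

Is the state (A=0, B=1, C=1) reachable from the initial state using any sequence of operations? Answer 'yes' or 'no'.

Answer: yes

Derivation:
BFS from (A=0, B=0, C=2):
  1. fill(C) -> (A=0 B=0 C=5)
  2. pour(C -> B) -> (A=0 B=4 C=1)
  3. pour(B -> A) -> (A=3 B=1 C=1)
  4. empty(A) -> (A=0 B=1 C=1)
Target reached → yes.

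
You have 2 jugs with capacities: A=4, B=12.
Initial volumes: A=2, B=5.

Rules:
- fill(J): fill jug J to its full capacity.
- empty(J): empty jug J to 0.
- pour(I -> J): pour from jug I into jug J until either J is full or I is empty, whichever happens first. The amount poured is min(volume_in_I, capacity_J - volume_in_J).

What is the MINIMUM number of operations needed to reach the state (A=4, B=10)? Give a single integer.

Answer: 2

Derivation:
BFS from (A=2, B=5). One shortest path:
  1. fill(B) -> (A=2 B=12)
  2. pour(B -> A) -> (A=4 B=10)
Reached target in 2 moves.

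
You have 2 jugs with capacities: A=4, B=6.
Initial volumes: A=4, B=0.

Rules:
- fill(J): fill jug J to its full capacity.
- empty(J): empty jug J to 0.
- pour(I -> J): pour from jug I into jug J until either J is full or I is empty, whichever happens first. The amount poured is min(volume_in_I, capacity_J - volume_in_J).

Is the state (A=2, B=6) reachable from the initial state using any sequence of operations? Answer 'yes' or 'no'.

Answer: yes

Derivation:
BFS from (A=4, B=0):
  1. pour(A -> B) -> (A=0 B=4)
  2. fill(A) -> (A=4 B=4)
  3. pour(A -> B) -> (A=2 B=6)
Target reached → yes.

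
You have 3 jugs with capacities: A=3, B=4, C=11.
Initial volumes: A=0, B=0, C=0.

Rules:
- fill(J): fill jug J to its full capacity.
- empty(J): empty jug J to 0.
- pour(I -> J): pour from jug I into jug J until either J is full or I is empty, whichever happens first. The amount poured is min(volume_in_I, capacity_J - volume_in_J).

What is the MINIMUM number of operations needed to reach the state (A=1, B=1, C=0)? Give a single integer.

Answer: 8

Derivation:
BFS from (A=0, B=0, C=0). One shortest path:
  1. fill(B) -> (A=0 B=4 C=0)
  2. pour(B -> A) -> (A=3 B=1 C=0)
  3. empty(A) -> (A=0 B=1 C=0)
  4. pour(B -> C) -> (A=0 B=0 C=1)
  5. fill(B) -> (A=0 B=4 C=1)
  6. pour(B -> A) -> (A=3 B=1 C=1)
  7. empty(A) -> (A=0 B=1 C=1)
  8. pour(C -> A) -> (A=1 B=1 C=0)
Reached target in 8 moves.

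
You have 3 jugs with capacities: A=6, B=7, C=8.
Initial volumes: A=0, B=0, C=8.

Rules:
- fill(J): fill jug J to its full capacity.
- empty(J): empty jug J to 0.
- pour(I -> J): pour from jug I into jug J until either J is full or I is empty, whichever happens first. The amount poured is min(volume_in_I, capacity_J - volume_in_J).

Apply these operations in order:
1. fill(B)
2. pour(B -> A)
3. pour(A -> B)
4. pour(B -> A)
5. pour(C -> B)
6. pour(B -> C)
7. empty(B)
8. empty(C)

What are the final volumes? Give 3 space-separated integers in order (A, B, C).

Answer: 6 0 0

Derivation:
Step 1: fill(B) -> (A=0 B=7 C=8)
Step 2: pour(B -> A) -> (A=6 B=1 C=8)
Step 3: pour(A -> B) -> (A=0 B=7 C=8)
Step 4: pour(B -> A) -> (A=6 B=1 C=8)
Step 5: pour(C -> B) -> (A=6 B=7 C=2)
Step 6: pour(B -> C) -> (A=6 B=1 C=8)
Step 7: empty(B) -> (A=6 B=0 C=8)
Step 8: empty(C) -> (A=6 B=0 C=0)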